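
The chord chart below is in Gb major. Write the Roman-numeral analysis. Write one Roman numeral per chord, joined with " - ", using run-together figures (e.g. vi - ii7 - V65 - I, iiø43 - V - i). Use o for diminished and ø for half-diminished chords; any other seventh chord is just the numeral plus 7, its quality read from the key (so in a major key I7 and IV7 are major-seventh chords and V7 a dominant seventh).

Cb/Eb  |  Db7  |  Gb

IV6 - V7 - I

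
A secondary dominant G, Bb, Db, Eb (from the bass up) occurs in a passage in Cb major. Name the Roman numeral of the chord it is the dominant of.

The chord is a dominant seventh chord on Eb.
A dominant resolves down a perfect fifth: Eb → Ab. In Cb major, Ab is scale degree 6, i.e. vi.

vi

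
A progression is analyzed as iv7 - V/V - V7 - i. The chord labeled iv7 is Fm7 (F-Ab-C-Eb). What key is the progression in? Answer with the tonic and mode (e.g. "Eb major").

C minor

iv7 is given as F-Ab-C-Eb — a minor seventh chord with root F.
iv7 on F implies F is the subdominant; that puts the tonic at C, and the lowercase numeral fits minor mode.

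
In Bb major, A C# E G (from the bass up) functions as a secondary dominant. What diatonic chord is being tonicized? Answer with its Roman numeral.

The chord is a dominant seventh chord on A.
A dominant resolves down a perfect fifth: A → D. In Bb major, D is scale degree 3, i.e. iii.

iii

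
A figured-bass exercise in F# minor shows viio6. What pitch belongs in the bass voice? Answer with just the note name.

viio in F# minor has root E#; the chord is E#-G#-B.
The figure 6 means first inversion — the third is in the bass.

G#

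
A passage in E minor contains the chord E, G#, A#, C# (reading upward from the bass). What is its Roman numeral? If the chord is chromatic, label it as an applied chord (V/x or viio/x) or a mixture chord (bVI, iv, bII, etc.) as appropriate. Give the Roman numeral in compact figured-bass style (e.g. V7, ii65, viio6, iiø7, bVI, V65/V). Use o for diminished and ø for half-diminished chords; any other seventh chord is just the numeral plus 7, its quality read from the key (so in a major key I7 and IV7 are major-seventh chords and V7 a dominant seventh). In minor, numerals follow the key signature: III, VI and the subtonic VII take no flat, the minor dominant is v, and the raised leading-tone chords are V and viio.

viiø43/V

Stacked in thirds the chord is A#-C#-E-G#: a half-diminished seventh chord on A#.
A# sits a half step below B (V in E minor); a diminished chord there is the applied leading-tone chord of V.
With E in the bass the chord is in second inversion, so the figured bass is 43.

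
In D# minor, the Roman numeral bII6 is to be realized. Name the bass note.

bII in D# minor has root E; the chord is E-G#-B.
The figure 6 means first inversion — the third is in the bass.

G#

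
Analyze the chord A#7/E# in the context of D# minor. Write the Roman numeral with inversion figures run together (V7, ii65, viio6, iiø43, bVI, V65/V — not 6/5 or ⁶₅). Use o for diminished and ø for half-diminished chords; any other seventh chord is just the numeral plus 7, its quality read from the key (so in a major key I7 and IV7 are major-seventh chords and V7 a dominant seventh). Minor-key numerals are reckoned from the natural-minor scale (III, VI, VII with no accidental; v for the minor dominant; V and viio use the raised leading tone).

The pitches A#-C##-E#-G# form a dominant seventh chord rooted on A#.
In D# minor, A# is the dominant; the diatonic dominant seventh chord there is V7.
With E# in the bass the chord is in second inversion, so the figured bass is 43.

V43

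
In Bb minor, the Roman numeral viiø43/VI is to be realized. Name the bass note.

Cb

The applied chord viiø43/VI is rooted on F: F-Ab-Cb-Eb.
The figure 43 means second inversion — the fifth is in the bass.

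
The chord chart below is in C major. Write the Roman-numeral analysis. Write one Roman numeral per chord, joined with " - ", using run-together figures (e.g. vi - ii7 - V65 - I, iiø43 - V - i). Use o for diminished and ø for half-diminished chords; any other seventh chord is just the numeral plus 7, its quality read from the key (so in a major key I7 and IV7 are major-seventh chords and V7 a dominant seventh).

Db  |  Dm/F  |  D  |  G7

Db: Db with this quality isn't in the key; a major triad on b2 is the Neapolitan chord, bII.
Dm/F: minor triad on D = scale degree 2 → ii6.
D: chromatic; D is V of V, so V/V.
G7 has root G, degree 5 in C major, so V7.

bII - ii6 - V/V - V7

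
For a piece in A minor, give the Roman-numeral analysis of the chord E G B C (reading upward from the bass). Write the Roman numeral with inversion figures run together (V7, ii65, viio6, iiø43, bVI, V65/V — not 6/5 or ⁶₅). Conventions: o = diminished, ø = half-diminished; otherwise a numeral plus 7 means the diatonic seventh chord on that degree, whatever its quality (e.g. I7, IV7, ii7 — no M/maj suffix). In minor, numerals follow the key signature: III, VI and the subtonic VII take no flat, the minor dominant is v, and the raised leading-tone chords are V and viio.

III65

Stacked in thirds the chord is C-E-G-B: a major seventh chord on C.
C is scale degree 3 in A minor, and a major seventh chord on that degree is written III7.
With E in the bass the chord is in first inversion, so the figured bass is 65.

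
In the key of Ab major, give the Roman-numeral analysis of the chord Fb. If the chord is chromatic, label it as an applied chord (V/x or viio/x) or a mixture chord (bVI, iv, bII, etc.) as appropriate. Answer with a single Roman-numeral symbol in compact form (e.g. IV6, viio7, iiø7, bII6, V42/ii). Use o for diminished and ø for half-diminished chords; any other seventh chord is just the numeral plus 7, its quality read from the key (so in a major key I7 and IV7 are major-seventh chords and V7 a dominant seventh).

bVI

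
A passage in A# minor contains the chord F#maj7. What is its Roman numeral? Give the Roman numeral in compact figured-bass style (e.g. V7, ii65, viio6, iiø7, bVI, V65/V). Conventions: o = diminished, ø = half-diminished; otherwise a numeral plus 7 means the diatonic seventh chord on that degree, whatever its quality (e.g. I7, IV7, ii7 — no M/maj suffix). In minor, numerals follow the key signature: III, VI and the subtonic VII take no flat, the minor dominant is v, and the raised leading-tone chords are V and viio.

VI7

The pitches F#-A#-C#-E# form a major seventh chord rooted on F#.
In A# minor, F# is the submediant; the diatonic major seventh chord there is VI7.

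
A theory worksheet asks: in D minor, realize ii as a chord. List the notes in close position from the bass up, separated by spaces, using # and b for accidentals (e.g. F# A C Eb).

E G B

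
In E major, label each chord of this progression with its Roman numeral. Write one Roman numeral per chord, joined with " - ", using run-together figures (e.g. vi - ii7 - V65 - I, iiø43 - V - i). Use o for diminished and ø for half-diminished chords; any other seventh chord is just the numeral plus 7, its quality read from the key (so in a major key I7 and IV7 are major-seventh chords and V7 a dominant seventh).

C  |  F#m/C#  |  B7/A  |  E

C: C with this quality isn't in the key; it's bVI, borrowed from the parallel minor.
F#m/C#: root F# is the supertonic; minor triad there is ii64.
B7/A: dominant seventh chord on B = scale degree 5 → V42.
E has root E, degree 1 in E major, so I.

bVI - ii64 - V42 - I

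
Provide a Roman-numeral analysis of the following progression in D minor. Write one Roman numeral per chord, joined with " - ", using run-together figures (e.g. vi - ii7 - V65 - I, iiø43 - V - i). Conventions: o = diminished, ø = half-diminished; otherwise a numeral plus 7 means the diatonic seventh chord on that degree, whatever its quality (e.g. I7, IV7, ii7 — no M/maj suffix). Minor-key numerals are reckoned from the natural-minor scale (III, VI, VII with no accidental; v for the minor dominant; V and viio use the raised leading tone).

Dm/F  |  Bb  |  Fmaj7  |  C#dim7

i6 - VI - III7 - viio7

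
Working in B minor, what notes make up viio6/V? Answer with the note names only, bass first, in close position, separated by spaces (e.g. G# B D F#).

G# B E#

viio6/V is a secondary leading-tone chord. The target V is F# in B minor; the applied chord is rooted a semitone below, on E#.
Building a diminished triad on E# gives E#-G#-B.
The figured bass 6 indicates first inversion, placing the third (G#) in the bass: G#-B-E#.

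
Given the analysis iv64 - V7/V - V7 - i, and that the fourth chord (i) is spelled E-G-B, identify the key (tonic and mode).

The anchor chord is a minor triad on E, labeled i.
If E is scale degree 1 and the mode makes that degree carry a minor triad, the tonic is E and the mode is minor.

E minor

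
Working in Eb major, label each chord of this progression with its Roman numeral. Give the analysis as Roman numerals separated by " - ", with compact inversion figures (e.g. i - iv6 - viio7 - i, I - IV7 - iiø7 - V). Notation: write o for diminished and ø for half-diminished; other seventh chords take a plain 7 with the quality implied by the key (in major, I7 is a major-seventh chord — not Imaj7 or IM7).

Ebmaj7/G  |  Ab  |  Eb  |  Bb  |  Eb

I65 - IV - I - V - I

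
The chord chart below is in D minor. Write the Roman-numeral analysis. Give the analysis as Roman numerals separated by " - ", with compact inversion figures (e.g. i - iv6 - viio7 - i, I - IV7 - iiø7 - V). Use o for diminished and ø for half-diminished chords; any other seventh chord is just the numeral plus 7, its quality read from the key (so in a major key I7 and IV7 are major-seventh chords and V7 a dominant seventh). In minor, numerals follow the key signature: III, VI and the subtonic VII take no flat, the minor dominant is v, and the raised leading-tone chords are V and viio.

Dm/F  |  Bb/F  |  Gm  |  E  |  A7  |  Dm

i6 - VI64 - iv - V/V - V7 - i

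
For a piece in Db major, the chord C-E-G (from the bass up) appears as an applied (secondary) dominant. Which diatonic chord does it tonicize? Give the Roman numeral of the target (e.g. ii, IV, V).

iii

The chord is a major triad on C.
A dominant resolves down a perfect fifth: C → F. In Db major, F is scale degree 3, i.e. iii.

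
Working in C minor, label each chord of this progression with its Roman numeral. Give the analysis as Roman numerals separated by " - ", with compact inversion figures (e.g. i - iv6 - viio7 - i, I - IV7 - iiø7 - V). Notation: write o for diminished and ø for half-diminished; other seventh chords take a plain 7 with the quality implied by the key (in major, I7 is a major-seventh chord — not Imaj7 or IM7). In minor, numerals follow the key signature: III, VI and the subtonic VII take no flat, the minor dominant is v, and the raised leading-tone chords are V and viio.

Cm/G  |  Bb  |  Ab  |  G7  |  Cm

i64 - VII - VI - V7 - i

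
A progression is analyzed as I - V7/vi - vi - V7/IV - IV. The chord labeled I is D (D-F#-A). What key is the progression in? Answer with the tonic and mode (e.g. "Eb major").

D major

The anchor chord is a major triad on D, labeled I.
If D is scale degree 1 and the mode makes that degree carry a major triad, the tonic is D and the mode is major.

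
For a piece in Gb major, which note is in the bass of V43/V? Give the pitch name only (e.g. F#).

Eb

The applied chord V43/V is rooted on Ab: Ab-C-Eb-Gb.
The figure 43 means second inversion — the fifth is in the bass.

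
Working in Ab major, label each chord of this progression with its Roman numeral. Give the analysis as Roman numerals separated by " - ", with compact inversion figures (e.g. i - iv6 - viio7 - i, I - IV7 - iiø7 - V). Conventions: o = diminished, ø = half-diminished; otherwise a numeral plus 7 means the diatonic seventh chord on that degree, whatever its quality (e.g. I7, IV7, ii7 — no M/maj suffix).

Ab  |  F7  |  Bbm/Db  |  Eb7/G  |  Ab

Ab: major triad on Ab = scale degree 1 → I.
F7: a dominant seventh chord on F, the applied dominant of ii → V7/ii.
Bbm/Db: minor triad on Bb = scale degree 2 → ii6.
Eb7/G: root Eb is the dominant; dominant seventh chord there is V65.
Ab: root Ab is the tonic; major triad there is I.

I - V7/ii - ii6 - V65 - I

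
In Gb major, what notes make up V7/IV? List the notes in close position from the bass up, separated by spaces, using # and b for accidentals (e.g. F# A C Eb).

Gb Bb Db Fb

The slash means an applied dominant: we want the dominant of IV. In Gb major, IV is Cb major, and its dominant is built on Gb.
Building a dominant seventh chord on Gb gives Gb-Bb-Db-Fb.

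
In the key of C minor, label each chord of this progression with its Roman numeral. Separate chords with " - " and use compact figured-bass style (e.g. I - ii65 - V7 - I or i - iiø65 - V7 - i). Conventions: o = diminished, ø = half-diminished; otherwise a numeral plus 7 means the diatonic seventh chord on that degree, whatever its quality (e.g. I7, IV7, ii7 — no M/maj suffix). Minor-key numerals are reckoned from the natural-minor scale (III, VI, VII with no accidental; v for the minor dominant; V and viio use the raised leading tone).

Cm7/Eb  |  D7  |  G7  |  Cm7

Cm7/Eb: root C is the tonic; minor seventh chord there is i65.
D7 is the secondary dominant of V (dominant seventh chord on D): V7/V.
G7: dominant seventh chord on G = scale degree 5 → V7.
Cm7 has root C, degree 1 in C minor, so i7.

i65 - V7/V - V7 - i7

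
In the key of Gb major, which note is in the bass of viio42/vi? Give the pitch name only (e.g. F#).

Cb

The applied chord viio42/vi is rooted on D: D-F-Ab-Cb.
The figure 42 means third inversion — the seventh is in the bass.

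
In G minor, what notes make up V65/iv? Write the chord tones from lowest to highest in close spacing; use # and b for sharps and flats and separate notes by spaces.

V65/iv is a secondary dominant — the dominant seventh of iv. iv in G minor is C, so the applied chord's root is G, a perfect fifth above.
Building a dominant seventh chord on G gives G-B-D-F.
The figured bass 65 indicates first inversion, placing the third (B) in the bass: B-D-F-G.

B D F G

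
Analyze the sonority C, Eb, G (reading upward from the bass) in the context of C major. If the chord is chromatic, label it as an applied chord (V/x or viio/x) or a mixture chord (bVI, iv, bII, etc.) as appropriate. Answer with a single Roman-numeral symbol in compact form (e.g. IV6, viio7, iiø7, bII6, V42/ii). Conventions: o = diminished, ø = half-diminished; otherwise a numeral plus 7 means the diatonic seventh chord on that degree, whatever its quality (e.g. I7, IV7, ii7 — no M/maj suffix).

i

The pitches C-Eb-G form a minor triad rooted on C.
C is the first degree of C major. This is the minor tonic, borrowed from the parallel minor.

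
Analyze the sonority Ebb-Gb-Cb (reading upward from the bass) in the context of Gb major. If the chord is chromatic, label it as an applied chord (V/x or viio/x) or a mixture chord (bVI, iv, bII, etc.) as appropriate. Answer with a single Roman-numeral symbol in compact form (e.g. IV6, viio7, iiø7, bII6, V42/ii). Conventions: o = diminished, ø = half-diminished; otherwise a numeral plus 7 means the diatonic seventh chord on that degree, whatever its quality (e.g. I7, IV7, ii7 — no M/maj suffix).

Stacked in thirds the chord is Cb-Ebb-Gb: a minor triad on Cb.
Cb is the fourth degree of Gb major. This is the minor subdominant, borrowed from the parallel minor.
With Ebb in the bass the chord is in first inversion, so the figured bass is 6.

iv6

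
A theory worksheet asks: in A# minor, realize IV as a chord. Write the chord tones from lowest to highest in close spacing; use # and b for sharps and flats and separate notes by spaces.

D# F## A#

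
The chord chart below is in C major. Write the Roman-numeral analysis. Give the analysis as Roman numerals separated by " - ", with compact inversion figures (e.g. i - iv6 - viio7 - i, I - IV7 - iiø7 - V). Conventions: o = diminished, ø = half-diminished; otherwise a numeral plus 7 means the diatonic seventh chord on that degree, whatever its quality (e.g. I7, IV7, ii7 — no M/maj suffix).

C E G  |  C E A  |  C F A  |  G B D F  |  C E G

I - vi6 - IV64 - V7 - I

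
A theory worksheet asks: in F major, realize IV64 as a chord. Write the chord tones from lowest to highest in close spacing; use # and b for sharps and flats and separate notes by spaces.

The numeral's case and figure indicate a major triad. In F major its root, the fourth degree, is Bb.
That chord is spelled Bb-D-F.
The figured bass 64 indicates second inversion, placing the fifth (F) in the bass: F-Bb-D.

F Bb D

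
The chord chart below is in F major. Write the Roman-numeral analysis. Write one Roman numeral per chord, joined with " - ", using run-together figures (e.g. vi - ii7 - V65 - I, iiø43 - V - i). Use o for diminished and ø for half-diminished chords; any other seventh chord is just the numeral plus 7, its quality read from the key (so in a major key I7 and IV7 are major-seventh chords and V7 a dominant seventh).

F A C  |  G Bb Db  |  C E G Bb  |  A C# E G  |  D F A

I - iio - V7 - V7/vi - vi

F-A-C has root F, degree 1 in F major, so I.
G-Bb-Db: diminished triad on G — chromatic; iio (borrowed from the parallel minor).
C-E-G-Bb has root C, degree 5 in F major, so V7.
A-C#-E-G is the secondary dominant of vi (dominant seventh chord on A): V7/vi.
D-F-A: root D is the submediant; minor triad there is vi.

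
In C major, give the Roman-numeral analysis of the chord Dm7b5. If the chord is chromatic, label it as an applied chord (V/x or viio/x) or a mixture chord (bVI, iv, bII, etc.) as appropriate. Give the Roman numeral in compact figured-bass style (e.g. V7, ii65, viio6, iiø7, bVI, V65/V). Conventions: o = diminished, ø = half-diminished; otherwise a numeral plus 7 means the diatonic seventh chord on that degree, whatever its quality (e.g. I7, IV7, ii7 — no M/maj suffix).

iiø7

Stacked in thirds the chord is D-F-Ab-C: a half-diminished seventh chord on D.
D is the second degree of C major. This is the half-diminished supertonic seventh, borrowed from the parallel minor.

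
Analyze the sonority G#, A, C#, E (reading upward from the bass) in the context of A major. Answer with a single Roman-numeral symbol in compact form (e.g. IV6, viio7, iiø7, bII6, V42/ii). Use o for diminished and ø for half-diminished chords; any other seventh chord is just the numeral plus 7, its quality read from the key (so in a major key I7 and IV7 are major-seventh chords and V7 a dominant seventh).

The pitches A-C#-E-G# form a major seventh chord rooted on A.
In A major, A is the tonic; the diatonic major seventh chord there is I7.
With G# in the bass the chord is in third inversion, so the figured bass is 42.

I42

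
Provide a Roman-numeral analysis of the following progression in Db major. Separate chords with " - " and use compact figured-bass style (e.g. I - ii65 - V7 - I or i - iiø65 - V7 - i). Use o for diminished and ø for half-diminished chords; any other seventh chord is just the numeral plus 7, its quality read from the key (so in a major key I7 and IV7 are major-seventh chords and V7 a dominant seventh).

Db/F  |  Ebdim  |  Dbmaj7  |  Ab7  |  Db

Db/F: root Db is the tonic; major triad there is I6.
Ebdim: diminished triad on Eb — chromatic; iio (borrowed from the parallel minor).
Dbmaj7 has root Db, degree 1 in Db major, so I7.
Ab7: dominant seventh chord on Ab = scale degree 5 → V7.
Db has root Db, degree 1 in Db major, so I.

I6 - iio - I7 - V7 - I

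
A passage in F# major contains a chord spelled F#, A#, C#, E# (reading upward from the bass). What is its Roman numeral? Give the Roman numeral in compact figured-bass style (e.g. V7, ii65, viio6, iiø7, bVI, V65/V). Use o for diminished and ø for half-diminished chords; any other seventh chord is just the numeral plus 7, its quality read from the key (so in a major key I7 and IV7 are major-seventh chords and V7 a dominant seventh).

Stacked in thirds the chord is F#-A#-C#-E#: a major seventh chord on F#.
In F# major, F# is the tonic; the diatonic major seventh chord there is I7.

I7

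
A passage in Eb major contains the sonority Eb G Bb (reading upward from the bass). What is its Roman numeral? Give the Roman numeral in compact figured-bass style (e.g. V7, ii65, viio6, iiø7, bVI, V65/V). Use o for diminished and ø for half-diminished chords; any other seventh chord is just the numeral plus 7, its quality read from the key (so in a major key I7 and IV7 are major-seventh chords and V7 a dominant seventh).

I

The pitches Eb-G-Bb form a major triad rooted on Eb.
In Eb major, Eb is the tonic; the diatonic major triad there is I.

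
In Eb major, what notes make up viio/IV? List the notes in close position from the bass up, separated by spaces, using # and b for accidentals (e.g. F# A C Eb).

viio/IV is a secondary leading-tone chord. The target IV is Ab in Eb major; the applied chord is rooted a semitone below, on G.
Building a diminished triad on G gives G-Bb-Db.

G Bb Db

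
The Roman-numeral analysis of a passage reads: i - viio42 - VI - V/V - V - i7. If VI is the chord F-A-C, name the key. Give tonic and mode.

The anchor chord is a major triad on F, labeled VI.
VI on F implies F is the submediant; that puts the tonic at A, and the uppercase numeral fits minor mode.

A minor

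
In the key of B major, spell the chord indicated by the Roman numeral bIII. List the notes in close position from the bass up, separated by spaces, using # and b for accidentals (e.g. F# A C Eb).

D F# A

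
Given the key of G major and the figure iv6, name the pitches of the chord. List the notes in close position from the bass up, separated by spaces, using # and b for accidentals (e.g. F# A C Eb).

iv6 is the minor subdominant, borrowed from the parallel minor. In G major that root is C.
So the chord is C-Eb-G.
With the 6 figure the chord is in first inversion; from the bass Eb upward in close position it reads Eb-G-C.

Eb G C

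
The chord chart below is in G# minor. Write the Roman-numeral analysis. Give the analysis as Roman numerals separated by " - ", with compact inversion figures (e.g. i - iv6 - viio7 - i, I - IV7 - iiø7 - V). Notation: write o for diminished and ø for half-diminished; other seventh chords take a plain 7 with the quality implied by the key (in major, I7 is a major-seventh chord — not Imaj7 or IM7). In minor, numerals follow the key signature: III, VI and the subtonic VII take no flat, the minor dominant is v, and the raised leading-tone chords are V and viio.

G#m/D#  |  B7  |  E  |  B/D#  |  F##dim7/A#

G#m/D# has root G#, degree 1 in G# minor, so i64.
B7 is the secondary dominant of VI (dominant seventh chord on B): V7/VI.
E: root E is the submediant; major triad there is VI.
B/D#: root B is the mediant; major triad there is III6.
F##dim7/A# has root F##, degree 7 in G# minor, so viio65.

i64 - V7/VI - VI - III6 - viio65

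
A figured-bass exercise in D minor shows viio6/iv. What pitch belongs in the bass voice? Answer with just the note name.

A

The applied chord viio6/iv is rooted on F#: F#-A-C.
The figure 6 means first inversion — the third is in the bass.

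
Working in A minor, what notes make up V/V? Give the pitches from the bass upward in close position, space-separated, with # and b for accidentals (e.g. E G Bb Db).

B D# F#

The slash means an applied dominant: we want the dominant of V. In A minor, V is E major, and its dominant is built on B.
Building a major triad on B gives B-D#-F#.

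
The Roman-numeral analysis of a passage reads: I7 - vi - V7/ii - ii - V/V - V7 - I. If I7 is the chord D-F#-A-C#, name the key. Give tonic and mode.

D major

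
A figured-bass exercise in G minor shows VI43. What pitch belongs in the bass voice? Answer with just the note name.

VI in G minor has root Eb; the chord is Eb-G-Bb-D.
The figure 43 means second inversion — the fifth is in the bass.

Bb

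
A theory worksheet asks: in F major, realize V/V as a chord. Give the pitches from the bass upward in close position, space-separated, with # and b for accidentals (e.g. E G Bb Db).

G B D

V/V is a secondary dominant — the dominant triad of V. V in F major is C, so the applied chord's root is G, a perfect fifth above.
Building a major triad on G gives G-B-D.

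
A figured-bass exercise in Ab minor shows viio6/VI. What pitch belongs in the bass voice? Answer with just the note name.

The applied chord viio6/VI is rooted on Eb: Eb-Gb-Bbb.
The figure 6 means first inversion — the third is in the bass.

Gb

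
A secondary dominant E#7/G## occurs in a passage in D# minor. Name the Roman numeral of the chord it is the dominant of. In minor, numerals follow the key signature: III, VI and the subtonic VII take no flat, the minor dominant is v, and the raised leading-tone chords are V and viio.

V

The chord is a dominant seventh chord on E#.
A dominant resolves down a perfect fifth: E# → A#. In D# minor, A# is scale degree 5, i.e. V.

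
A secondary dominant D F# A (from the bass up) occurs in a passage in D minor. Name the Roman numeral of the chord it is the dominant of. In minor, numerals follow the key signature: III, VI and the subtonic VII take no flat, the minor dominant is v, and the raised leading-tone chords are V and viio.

The chord is a major triad on D.
A dominant resolves down a perfect fifth: D → G. In D minor, G is scale degree 4, i.e. iv.

iv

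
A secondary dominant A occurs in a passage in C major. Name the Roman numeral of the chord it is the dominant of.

ii

The chord is a major triad on A.
A dominant resolves down a perfect fifth: A → D. In C major, D is scale degree 2, i.e. ii.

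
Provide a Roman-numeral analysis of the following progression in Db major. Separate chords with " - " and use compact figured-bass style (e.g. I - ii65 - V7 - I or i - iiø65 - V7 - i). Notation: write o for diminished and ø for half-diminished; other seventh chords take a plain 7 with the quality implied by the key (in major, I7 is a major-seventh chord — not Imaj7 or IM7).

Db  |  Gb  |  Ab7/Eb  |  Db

I - IV - V43 - I

Db: root Db is the tonic; major triad there is I.
Gb has root Gb, degree 4 in Db major, so IV.
Ab7/Eb: root Ab is the dominant; dominant seventh chord there is V43.
Db has root Db, degree 1 in Db major, so I.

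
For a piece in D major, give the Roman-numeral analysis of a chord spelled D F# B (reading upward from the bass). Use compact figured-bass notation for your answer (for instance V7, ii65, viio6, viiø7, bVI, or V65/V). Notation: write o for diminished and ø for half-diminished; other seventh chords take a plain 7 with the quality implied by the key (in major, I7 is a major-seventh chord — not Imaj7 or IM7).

vi6

The pitches B-D-F# form a minor triad rooted on B.
B is scale degree 6 in D major, and a minor triad on that degree is written vi.
With D in the bass the chord is in first inversion, so the figured bass is 6.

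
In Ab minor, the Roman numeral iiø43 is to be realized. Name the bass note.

Fb

iiø in Ab minor has root Bb; the chord is Bb-Db-Fb-Ab.
The figure 43 means second inversion — the fifth is in the bass.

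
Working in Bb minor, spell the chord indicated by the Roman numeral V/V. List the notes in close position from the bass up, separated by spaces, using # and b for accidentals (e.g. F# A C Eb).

The slash means an applied dominant: we want the dominant of V. In Bb minor, V is F major, and its dominant is built on C.
Building a major triad on C gives C-E-G.

C E G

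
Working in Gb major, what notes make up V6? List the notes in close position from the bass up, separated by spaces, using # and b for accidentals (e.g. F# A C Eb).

F Ab Db

The numeral's case and figure indicate a major triad. In Gb major its root, scale degree 5, is Db.
That chord is spelled Db-F-Ab.
With the 6 figure the chord is in first inversion; from the bass F upward in close position it reads F-Ab-Db.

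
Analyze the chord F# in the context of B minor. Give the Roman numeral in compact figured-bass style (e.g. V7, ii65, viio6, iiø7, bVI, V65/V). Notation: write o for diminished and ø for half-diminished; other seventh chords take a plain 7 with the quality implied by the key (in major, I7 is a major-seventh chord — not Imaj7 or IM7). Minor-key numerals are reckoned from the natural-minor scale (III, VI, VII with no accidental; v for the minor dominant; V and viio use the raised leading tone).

Stacked in thirds the chord is F#-A#-C#: a major triad on F#.
In B minor, F# is the dominant; the diatonic major triad there is V.

V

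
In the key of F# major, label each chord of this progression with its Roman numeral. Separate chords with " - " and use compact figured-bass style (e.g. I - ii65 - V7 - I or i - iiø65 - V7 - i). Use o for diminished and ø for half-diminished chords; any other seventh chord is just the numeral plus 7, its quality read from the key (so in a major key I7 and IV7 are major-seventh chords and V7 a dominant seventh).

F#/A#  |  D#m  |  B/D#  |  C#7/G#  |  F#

F#/A#: root F# is the tonic; major triad there is I6.
D#m has root D#, degree 6 in F# major, so vi.
B/D#: root B is the subdominant; major triad there is IV6.
C#7/G#: root C# is the dominant; dominant seventh chord there is V43.
F#: major triad on F# = scale degree 1 → I.

I6 - vi - IV6 - V43 - I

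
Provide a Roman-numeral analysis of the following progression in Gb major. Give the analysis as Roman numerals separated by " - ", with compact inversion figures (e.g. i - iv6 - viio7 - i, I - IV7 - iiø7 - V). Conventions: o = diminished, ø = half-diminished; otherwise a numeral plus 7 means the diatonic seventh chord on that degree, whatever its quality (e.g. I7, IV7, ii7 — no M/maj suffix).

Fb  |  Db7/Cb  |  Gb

Fb: major triad on Fb — chromatic; bVII (borrowed from the parallel minor).
Db7/Cb: root Db is the dominant; dominant seventh chord there is V42.
Gb: major triad on Gb = scale degree 1 → I.

bVII - V42 - I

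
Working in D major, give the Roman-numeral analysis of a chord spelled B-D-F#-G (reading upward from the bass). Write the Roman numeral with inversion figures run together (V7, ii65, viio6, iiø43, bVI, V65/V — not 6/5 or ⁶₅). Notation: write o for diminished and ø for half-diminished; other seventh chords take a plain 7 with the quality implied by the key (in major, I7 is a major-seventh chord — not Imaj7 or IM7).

The pitches G-B-D-F# form a major seventh chord rooted on G.
G is scale degree 4 in D major, and a major seventh chord on that degree is written IV7.
With B in the bass the chord is in first inversion, so the figured bass is 65.

IV65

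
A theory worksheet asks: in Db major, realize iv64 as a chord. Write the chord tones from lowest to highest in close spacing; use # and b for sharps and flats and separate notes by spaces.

Db Gb Bbb

iv64 is the minor subdominant, borrowed from the parallel minor. In Db major that root is Gb.
So the chord is Gb-Bbb-Db, a minor triad.
With the 64 figure the chord is in second inversion; from the bass Db upward in close position it reads Db-Gb-Bbb.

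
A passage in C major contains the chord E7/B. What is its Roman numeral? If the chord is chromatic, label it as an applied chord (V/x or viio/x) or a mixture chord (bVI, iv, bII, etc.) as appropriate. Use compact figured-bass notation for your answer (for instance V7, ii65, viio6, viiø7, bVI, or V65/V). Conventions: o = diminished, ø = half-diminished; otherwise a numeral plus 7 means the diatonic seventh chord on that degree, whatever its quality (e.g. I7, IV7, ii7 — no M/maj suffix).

The pitches E-G#-B-D form a dominant seventh chord rooted on E.
E is not a diatonic chord root with this quality in C major, but it lies a perfect fifth above A (vi), so the chord functions as an applied dominant of vi.
With B in the bass the chord is in second inversion, so the figured bass is 43.

V43/vi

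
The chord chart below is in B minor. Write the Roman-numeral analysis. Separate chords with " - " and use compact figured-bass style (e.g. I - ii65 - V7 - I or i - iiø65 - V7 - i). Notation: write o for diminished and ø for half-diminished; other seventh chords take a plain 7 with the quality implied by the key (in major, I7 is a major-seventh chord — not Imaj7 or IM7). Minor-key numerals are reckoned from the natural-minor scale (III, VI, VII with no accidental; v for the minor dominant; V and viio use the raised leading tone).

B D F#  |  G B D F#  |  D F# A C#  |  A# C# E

B-D-F# has root B, degree 1 in B minor, so i.
G-B-D-F# has root G, degree 6 in B minor, so VI7.
D-F#-A-C#: major seventh chord on D = scale degree 3 → III7.
A#-C#-E: root A# is the leading tone; diminished triad there is viio.

i - VI7 - III7 - viio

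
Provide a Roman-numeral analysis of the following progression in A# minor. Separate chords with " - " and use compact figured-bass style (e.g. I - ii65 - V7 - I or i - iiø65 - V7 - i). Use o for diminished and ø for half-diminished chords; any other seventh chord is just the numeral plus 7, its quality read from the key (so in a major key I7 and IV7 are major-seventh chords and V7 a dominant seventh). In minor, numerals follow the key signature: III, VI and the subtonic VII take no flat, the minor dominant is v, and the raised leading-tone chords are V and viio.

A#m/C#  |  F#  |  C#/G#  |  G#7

i6 - VI - III64 - VII7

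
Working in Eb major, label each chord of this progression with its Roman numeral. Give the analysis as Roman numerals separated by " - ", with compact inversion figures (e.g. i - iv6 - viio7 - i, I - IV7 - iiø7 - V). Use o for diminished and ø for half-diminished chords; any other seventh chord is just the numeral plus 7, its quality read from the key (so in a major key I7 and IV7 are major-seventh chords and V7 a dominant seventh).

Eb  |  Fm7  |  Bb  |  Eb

Eb has root Eb, degree 1 in Eb major, so I.
Fm7 has root F, degree 2 in Eb major, so ii7.
Bb has root Bb, degree 5 in Eb major, so V.
Eb: major triad on Eb = scale degree 1 → I.

I - ii7 - V - I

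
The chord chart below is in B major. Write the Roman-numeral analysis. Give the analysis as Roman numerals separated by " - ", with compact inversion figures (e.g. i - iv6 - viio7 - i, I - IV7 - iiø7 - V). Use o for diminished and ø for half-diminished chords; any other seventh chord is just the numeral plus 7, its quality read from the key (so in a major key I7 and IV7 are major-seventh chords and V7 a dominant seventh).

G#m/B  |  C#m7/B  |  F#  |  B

vi6 - ii42 - V - I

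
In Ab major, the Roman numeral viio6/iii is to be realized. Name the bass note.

D

The applied chord viio6/iii is rooted on B: B-D-F.
The figure 6 means first inversion — the third is in the bass.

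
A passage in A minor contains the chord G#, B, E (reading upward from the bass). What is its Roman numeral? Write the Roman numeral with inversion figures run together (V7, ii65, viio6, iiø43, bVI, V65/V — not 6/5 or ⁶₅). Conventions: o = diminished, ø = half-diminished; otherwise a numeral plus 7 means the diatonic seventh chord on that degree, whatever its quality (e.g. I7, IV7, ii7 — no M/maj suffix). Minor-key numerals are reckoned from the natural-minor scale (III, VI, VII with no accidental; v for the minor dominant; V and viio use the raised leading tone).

The pitches E-G#-B form a major triad rooted on E.
In A minor, E is the dominant; the diatonic major triad there is V.
With G# in the bass the chord is in first inversion, so the figured bass is 6.

V6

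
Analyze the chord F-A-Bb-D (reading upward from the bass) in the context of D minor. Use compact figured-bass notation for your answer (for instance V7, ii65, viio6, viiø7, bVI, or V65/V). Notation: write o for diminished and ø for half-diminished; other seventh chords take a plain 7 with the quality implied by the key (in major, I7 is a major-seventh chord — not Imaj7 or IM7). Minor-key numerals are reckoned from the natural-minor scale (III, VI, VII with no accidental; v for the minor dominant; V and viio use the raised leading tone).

VI43

The pitches Bb-D-F-A form a major seventh chord rooted on Bb.
In D minor, Bb is the submediant; the diatonic major seventh chord there is VI7.
With F in the bass the chord is in second inversion, so the figured bass is 43.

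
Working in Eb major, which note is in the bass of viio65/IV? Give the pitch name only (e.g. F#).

Bb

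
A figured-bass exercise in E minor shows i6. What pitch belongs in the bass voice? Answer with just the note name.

G

i in E minor has root E; the chord is E-G-B.
The figure 6 means first inversion — the third is in the bass.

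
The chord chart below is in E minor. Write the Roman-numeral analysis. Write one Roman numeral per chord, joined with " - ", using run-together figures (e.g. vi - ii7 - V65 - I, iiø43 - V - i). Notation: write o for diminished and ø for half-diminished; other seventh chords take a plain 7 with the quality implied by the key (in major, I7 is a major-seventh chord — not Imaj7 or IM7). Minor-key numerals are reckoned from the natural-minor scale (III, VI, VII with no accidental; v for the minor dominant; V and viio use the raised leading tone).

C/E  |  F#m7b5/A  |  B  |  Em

VI6 - iiø65 - V - i

C/E: major triad on C = scale degree 6 → VI6.
F#m7b5/A has root F#, degree 2 in E minor, so iiø65.
B: root B is the dominant; major triad there is V.
Em has root E, degree 1 in E minor, so i.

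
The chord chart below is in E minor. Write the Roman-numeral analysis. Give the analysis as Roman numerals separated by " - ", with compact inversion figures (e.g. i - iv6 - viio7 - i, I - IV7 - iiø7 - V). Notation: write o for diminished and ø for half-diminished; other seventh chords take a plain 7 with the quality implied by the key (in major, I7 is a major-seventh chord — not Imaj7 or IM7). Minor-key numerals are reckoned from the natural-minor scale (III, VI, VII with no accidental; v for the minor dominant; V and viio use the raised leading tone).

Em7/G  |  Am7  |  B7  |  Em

Em7/G: root E is the tonic; minor seventh chord there is i65.
Am7: root A is the subdominant; minor seventh chord there is iv7.
B7: root B is the dominant; dominant seventh chord there is V7.
Em: minor triad on E = scale degree 1 → i.

i65 - iv7 - V7 - i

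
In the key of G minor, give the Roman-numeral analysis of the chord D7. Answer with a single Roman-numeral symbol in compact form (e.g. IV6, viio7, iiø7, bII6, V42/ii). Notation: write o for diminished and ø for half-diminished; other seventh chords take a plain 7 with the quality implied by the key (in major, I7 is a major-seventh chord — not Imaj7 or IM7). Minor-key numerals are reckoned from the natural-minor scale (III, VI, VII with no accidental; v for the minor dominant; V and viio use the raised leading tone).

V7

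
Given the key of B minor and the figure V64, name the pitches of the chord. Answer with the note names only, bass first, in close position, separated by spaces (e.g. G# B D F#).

C# F# A#

In B minor, the dominant is F#. The dominant is major (leading tone raised), so V is a major triad.
That chord is spelled F#-A#-C#.
The figured bass 64 indicates second inversion, placing the fifth (C#) in the bass: C#-F#-A#.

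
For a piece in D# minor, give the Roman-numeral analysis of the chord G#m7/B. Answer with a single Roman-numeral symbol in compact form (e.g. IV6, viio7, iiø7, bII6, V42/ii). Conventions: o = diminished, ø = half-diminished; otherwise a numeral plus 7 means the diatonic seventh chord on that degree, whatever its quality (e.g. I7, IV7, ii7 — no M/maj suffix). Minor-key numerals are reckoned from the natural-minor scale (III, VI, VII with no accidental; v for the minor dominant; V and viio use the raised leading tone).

The pitches G#-B-D#-F# form a minor seventh chord rooted on G#.
In D# minor, G# is the subdominant; the diatonic minor seventh chord there is iv7.
With B in the bass the chord is in first inversion, so the figured bass is 65.

iv65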